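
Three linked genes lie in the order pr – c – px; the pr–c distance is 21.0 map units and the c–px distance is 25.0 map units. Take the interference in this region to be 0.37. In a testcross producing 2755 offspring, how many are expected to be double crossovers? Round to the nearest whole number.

Map distances give recombination frequencies of 0.210 and 0.250 for the two intervals.
With interference 0.37 (so coincidence = 0.63), expected double-crossover frequency = 0.210 × 0.250 × 0.63 = 0.03308.
Expected number = 0.03308 × 2755 = 91.12 ≈ 91.

91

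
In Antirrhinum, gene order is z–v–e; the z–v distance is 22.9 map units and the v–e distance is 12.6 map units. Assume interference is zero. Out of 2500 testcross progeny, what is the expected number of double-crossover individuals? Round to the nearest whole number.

Map distances give recombination frequencies of 0.229 and 0.126 for the two intervals.
With no interference, expected double-crossover frequency = 0.229 × 0.126 = 0.02885.
Expected number = 0.02885 × 2500 = 72.13 ≈ 72.

72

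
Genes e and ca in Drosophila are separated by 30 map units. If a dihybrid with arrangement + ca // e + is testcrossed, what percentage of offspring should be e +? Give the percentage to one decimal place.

A map distance of 30 map units corresponds to a recombination frequency of 0.300.
The F1 is + ca / e +, so e + is a parental gamete class with expected frequency (1 − r)/2 = 0.700/2 = 0.3500.
That is 0.3500 = 35.0% of the progeny.

35.0%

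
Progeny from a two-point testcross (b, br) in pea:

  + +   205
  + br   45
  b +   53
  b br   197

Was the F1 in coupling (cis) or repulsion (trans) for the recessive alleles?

The two most frequent classes are + + (205) and b br (197); these are the parental (non-recombinant) types.
So the F1 carried + + on one chromosome and b br on the other — the recessive alleles are on the same chromosome (cis / coupling).

cis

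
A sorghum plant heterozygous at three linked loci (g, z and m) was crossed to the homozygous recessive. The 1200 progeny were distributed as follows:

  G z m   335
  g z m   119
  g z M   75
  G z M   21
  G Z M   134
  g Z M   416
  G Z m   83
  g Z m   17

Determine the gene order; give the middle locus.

The two most frequent reciprocal classes, G z m and g Z M, are the parental types, so the F1 was G z m / g Z M.
The two rarest classes, G z M and g Z m, are the double crossovers. Comparing them with the parentals, only the m allele has switched, so m is the middle locus and the order is g – m – z.

m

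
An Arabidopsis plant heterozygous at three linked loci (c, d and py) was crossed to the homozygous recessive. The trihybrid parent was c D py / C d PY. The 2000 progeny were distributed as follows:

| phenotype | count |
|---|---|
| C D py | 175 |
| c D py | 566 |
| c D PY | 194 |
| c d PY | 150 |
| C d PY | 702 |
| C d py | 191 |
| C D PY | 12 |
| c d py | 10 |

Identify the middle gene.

The two rarest classes, c d py and C D PY, are the double crossovers. Comparing them with the parentals, only the d allele has switched, so d is the middle locus and the order is py – d – c.

d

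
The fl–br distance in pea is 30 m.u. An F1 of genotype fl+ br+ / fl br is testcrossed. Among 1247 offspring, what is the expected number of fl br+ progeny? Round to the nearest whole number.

187

A map distance of 30 m.u. corresponds to a recombination frequency of 0.300.
The F1 is fl+ br+ / fl br, so fl br+ is a recombinant gamete class with expected frequency r/2 = 0.300/2 = 0.1500.
Expected number = 0.1500 × 1247 = 187.05 ≈ 187.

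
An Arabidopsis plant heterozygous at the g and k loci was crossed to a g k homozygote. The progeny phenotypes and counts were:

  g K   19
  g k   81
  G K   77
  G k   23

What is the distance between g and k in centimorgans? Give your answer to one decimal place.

21.0 centimorgans

The two most frequent classes, G K (77) and g k (81), are the parental types, so the F1 was G K / g k.
The recombinant classes are G k and g K: 23 + 19 = 42.
Recombination frequency = 42/200 = 0.2100 ≈ 21.0%, i.e. 21.0 centimorgans.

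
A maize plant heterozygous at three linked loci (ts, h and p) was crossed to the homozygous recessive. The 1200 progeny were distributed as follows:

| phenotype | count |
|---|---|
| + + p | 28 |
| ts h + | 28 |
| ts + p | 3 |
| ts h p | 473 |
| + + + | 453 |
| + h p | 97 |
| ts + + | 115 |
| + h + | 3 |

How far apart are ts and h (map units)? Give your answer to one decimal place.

18.2 map units

The two most frequent reciprocal classes, + + + and ts h p, are the parental types, so the F1 was + + + / ts h p.
The two rarest classes, + h + and ts + p, are the double crossovers. Comparing them with the parentals, only the h allele has switched, so h is the middle locus and the order is p – h – ts.
Crossovers in the h–ts interval produce the single-crossover classes ts + + and + h p (115 + 97 = 212) plus the double crossovers (6).
RF(h–ts) = (212 + 6) / 1200 = 218/1200 = 0.1817 → 18.2 map units.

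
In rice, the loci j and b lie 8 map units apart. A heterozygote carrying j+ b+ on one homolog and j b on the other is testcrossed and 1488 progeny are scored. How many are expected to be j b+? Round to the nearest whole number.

60

A map distance of 8 map units corresponds to a recombination frequency of 0.080.
The F1 is j+ b+ / j b, so j b+ is a recombinant gamete class with expected frequency r/2 = 0.080/2 = 0.0400.
Expected number = 0.0400 × 1488 = 59.52 ≈ 60.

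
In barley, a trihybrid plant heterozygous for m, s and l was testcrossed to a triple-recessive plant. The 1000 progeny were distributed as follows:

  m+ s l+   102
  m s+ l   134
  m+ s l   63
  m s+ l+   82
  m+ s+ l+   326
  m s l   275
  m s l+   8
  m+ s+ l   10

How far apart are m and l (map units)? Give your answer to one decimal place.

16.3 map units

The two most frequent reciprocal classes, m+ s+ l+ and m s l, are the parental types, so the F1 was m+ s+ l+ / m s l.
The two rarest classes, m+ s+ l and m s l+, are the double crossovers. Comparing them with the parentals, only the l allele has switched, so l is the middle locus and the order is s – l – m.
Crossovers in the l–m interval produce the single-crossover classes m s+ l+ and m+ s l (82 + 63 = 145) plus the double crossovers (18).
RF(l–m) = (145 + 18) / 1000 = 163/1000 = 0.1630 → 16.3 map units.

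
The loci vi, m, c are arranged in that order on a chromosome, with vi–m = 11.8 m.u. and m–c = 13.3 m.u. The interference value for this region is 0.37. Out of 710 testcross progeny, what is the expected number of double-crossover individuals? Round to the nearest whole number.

7

Map distances give recombination frequencies of 0.118 and 0.133 for the two intervals.
With interference 0.37 (so coincidence = 0.63), expected double-crossover frequency = 0.118 × 0.133 × 0.63 = 0.00989.
Expected number = 0.00989 × 710 = 7.02 ≈ 7.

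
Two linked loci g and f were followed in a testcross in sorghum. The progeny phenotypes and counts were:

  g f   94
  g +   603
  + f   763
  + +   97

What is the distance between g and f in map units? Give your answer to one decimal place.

12.3 map units

The two most frequent classes, + f (763) and g + (603), are the parental types, so the F1 was + f / g +.
The recombinant classes are + + and g f: 97 + 94 = 191.
Recombination frequency = 191/1557 = 0.1227 ≈ 12.3%, i.e. 12.3 map units.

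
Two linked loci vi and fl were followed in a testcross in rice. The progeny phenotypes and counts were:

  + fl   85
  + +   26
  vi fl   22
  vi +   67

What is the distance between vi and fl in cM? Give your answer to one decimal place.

24.0 cM

The two most frequent classes, + fl (85) and vi + (67), are the parental types, so the F1 was + fl / vi +.
The recombinant classes are + + and vi fl: 26 + 22 = 48.
Recombination frequency = 48/200 = 0.2400 ≈ 24.0%, i.e. 24.0 cM.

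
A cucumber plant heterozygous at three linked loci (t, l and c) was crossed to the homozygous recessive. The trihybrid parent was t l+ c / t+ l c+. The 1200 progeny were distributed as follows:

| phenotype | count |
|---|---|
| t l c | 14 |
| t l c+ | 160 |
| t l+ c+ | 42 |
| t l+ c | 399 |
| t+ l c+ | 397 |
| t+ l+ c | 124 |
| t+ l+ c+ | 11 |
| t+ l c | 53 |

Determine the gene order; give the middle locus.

l

The two rarest classes, t l c and t+ l+ c+, are the double crossovers. Comparing them with the parentals, only the l allele has switched, so l is the middle locus and the order is t – l – c.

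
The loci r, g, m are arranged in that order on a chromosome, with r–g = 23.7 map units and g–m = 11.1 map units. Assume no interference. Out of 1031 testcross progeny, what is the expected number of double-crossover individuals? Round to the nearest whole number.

Map distances give recombination frequencies of 0.237 and 0.111 for the two intervals.
With no interference, expected double-crossover frequency = 0.237 × 0.111 = 0.02631.
Expected number = 0.02631 × 1031 = 27.12 ≈ 27.

27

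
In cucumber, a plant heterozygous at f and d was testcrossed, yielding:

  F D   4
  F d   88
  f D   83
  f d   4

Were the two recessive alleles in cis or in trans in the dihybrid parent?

The two most frequent classes are F d (88) and f D (83); these are the parental (non-recombinant) types.
So the F1 carried F d on one chromosome and f D on the other — the recessive alleles are on opposite chromosomes (trans / repulsion).

trans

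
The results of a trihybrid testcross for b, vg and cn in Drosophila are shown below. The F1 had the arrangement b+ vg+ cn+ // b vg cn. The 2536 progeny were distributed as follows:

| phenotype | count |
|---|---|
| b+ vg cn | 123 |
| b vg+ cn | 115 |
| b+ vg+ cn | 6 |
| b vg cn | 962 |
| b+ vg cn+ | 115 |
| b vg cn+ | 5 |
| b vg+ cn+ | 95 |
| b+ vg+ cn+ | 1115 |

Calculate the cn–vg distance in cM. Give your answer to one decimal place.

The two rarest classes, b+ vg+ cn and b vg cn+, are the double crossovers. Comparing them with the parentals, only the cn allele has switched, so cn is the middle locus and the order is b – cn – vg.
Crossovers in the cn–vg interval produce the single-crossover classes b+ vg cn+ and b vg+ cn (115 + 115 = 230) plus the double crossovers (11).
RF(cn–vg) = (230 + 11) / 2536 = 241/2536 = 0.0950 → 9.5 cM.

9.5 cM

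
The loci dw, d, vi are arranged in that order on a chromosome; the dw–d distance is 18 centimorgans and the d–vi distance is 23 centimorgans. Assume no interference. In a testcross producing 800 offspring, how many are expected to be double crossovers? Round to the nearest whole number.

33

Map distances give recombination frequencies of 0.180 and 0.230 for the two intervals.
With no interference, expected double-crossover frequency = 0.180 × 0.230 = 0.04140.
Expected number = 0.04140 × 800 = 33.12 ≈ 33.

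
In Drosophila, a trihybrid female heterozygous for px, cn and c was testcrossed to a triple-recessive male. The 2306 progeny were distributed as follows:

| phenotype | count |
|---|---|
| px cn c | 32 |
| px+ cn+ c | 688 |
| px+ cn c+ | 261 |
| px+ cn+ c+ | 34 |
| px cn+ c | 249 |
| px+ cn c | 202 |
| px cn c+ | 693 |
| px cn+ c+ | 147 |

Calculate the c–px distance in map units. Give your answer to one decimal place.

The two most frequent reciprocal classes, px cn c+ and px+ cn+ c, are the parental types, so the F1 was px cn c+ / px+ cn+ c.
The two rarest classes, px cn c and px+ cn+ c+, are the double crossovers. Comparing them with the parentals, only the c allele has switched, so c is the middle locus and the order is cn – c – px.
Crossovers in the c–px interval produce the single-crossover classes px+ cn c+ and px cn+ c (261 + 249 = 510) plus the double crossovers (66).
RF(c–px) = (510 + 66) / 2306 = 576/2306 = 0.2498 → 25.0 map units.

25.0 map units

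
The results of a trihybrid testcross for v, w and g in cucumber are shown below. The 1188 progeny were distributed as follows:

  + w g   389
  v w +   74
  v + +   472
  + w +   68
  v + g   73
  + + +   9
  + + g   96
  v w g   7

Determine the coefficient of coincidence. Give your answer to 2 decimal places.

0.65

The two most frequent reciprocal classes, v + + and + w g, are the parental types, so the F1 was v + + / + w g.
The two rarest classes, + + + and v w g, are the double crossovers. Comparing them with the parentals, only the v allele has switched, so v is the middle locus and the order is g – v – w.
g–v: (141 + 16)/1188 = 0.1322; v–w: (170 + 16)/1188 = 0.1566.
Expected DCO frequency = 0.1322 × 0.1566 ≈ 0.02070; observed = 16/1188 ≈ 0.01347.
Coefficient of coincidence = 0.01347/0.02070 ≈ 0.65.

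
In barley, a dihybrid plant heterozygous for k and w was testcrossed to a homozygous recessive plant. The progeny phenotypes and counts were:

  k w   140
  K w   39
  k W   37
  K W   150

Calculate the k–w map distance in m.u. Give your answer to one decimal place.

20.8 m.u.

The two most frequent classes, K W (150) and k w (140), are the parental types, so the F1 was K W / k w.
The recombinant classes are K w and k W: 39 + 37 = 76.
Recombination frequency = 76/366 = 0.2077 ≈ 20.8%, i.e. 20.8 m.u.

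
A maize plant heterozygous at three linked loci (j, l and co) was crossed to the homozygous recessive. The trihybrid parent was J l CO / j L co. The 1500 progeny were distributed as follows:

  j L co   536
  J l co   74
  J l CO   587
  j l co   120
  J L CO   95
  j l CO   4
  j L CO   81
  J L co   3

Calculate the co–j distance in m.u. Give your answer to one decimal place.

10.8 m.u.

The two rarest classes, j l CO and J L co, are the double crossovers. Comparing them with the parentals, only the j allele has switched, so j is the middle locus and the order is l – j – co.
Crossovers in the j–co interval produce the single-crossover classes J l co and j L CO (74 + 81 = 155) plus the double crossovers (7).
RF(j–co) = (155 + 7) / 1500 = 162/1500 = 0.1080 → 10.8 m.u.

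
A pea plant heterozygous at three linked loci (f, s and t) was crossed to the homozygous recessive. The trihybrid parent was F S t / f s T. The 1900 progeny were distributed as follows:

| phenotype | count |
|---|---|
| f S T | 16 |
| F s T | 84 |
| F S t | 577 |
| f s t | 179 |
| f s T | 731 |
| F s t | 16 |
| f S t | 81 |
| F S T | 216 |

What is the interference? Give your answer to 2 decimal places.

The two rarest classes, F s t and f S T, are the double crossovers. Comparing them with the parentals, only the s allele has switched, so s is the middle locus and the order is t – s – f.
t–s: (395 + 32)/1900 = 0.2247; s–f: (165 + 32)/1900 = 0.1037.
Expected DCO frequency = 0.2247 × 0.1037 ≈ 0.02330; observed = 32/1900 ≈ 0.01684.
Coefficient of coincidence = 0.01684/0.02330 ≈ 0.72; interference = 1 − 0.72 = 0.28.

0.28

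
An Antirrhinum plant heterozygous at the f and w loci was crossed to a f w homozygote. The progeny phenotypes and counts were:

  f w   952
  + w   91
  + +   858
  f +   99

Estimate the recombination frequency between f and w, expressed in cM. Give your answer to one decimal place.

9.5 cM

The two most frequent classes, + + (858) and f w (952), are the parental types, so the F1 was + + / f w.
The recombinant classes are + w and f +: 91 + 99 = 190.
Recombination frequency = 190/2000 = 0.0950 ≈ 9.5%, i.e. 9.5 cM.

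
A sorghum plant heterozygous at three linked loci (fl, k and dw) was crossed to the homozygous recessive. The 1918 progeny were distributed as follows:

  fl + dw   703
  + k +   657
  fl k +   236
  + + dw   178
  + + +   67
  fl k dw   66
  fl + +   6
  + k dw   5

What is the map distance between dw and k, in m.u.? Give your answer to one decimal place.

7.5 m.u.

The two most frequent reciprocal classes, fl + dw and + k +, are the parental types, so the F1 was fl + dw / + k +.
The two rarest classes, fl + + and + k dw, are the double crossovers. Comparing them with the parentals, only the dw allele has switched, so dw is the middle locus and the order is fl – dw – k.
Crossovers in the dw–k interval produce the single-crossover classes fl k dw and + + + (66 + 67 = 133) plus the double crossovers (11).
RF(dw–k) = (133 + 11) / 1918 = 144/1918 = 0.0751 → 7.5 m.u.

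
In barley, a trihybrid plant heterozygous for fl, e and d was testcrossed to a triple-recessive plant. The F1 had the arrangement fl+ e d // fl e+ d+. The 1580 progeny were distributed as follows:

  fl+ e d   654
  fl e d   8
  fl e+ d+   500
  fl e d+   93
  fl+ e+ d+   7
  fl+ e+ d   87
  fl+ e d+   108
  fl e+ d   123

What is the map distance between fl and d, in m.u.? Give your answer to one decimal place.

The two rarest classes, fl e d and fl+ e+ d+, are the double crossovers. Comparing them with the parentals, only the fl allele has switched, so fl is the middle locus and the order is e – fl – d.
Crossovers in the fl–d interval produce the single-crossover classes fl+ e d+ and fl e+ d (108 + 123 = 231) plus the double crossovers (15).
RF(fl–d) = (231 + 15) / 1580 = 246/1580 = 0.1557 → 15.6 m.u.

15.6 m.u.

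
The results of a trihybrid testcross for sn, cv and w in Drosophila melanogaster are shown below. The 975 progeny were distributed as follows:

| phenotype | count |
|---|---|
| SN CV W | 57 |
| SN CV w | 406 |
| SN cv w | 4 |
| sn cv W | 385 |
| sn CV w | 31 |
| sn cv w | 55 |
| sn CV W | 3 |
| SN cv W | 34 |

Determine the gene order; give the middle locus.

The two most frequent reciprocal classes, sn cv W and SN CV w, are the parental types, so the F1 was sn cv W / SN CV w.
The two rarest classes, sn CV W and SN cv w, are the double crossovers. Comparing them with the parentals, only the cv allele has switched, so cv is the middle locus and the order is w – cv – sn.

cv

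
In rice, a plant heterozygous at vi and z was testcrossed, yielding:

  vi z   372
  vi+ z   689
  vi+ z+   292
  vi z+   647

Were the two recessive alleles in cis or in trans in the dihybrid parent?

trans

The two most frequent classes are vi+ z (689) and vi z+ (647); these are the parental (non-recombinant) types.
So the F1 carried vi+ z on one chromosome and vi z+ on the other — the recessive alleles are on opposite chromosomes (trans / repulsion).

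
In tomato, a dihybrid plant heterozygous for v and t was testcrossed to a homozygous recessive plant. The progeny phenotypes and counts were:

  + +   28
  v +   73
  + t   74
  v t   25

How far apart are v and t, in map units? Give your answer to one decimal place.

26.5 map units

The two most frequent classes, + t (74) and v + (73), are the parental types, so the F1 was + t / v +.
The recombinant classes are + + and v t: 28 + 25 = 53.
Recombination frequency = 53/200 = 0.2650 ≈ 26.5%, i.e. 26.5 map units.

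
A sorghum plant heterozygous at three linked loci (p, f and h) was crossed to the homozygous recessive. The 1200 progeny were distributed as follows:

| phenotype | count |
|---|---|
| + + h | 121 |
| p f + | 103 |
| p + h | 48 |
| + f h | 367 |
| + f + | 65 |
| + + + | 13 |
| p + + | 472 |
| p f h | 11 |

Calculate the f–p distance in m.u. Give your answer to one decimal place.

20.7 m.u.

The two most frequent reciprocal classes, + f h and p + +, are the parental types, so the F1 was + f h / p + +.
The two rarest classes, p f h and + + +, are the double crossovers. Comparing them with the parentals, only the p allele has switched, so p is the middle locus and the order is h – p – f.
Crossovers in the p–f interval produce the single-crossover classes + + h and p f + (121 + 103 = 224) plus the double crossovers (24).
RF(p–f) = (224 + 24) / 1200 = 248/1200 = 0.2067 → 20.7 m.u.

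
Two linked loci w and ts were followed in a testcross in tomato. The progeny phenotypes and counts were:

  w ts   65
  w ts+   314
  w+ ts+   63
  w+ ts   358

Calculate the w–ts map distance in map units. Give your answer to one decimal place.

The two most frequent classes, w+ ts (358) and w ts+ (314), are the parental types, so the F1 was w+ ts / w ts+.
The recombinant classes are w+ ts+ and w ts: 63 + 65 = 128.
Recombination frequency = 128/800 = 0.1600 ≈ 16.0%, i.e. 16.0 map units.

16.0 map units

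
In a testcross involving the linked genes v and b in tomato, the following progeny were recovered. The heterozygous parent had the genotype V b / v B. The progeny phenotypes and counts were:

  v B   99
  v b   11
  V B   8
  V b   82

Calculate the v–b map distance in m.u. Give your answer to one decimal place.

9.5 m.u.

The recombinant classes are V B and v b: 8 + 11 = 19.
Recombination frequency = 19/200 = 0.0950 ≈ 9.5%, i.e. 9.5 m.u.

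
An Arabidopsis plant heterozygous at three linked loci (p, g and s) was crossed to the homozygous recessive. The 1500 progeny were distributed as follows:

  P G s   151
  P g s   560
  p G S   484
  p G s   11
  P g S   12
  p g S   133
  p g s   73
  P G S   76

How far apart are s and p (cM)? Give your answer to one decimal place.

The two most frequent reciprocal classes, P g s and p G S, are the parental types, so the F1 was P g s / p G S.
The two rarest classes, P g S and p G s, are the double crossovers. Comparing them with the parentals, only the s allele has switched, so s is the middle locus and the order is g – s – p.
Crossovers in the s–p interval produce the single-crossover classes p g s and P G S (73 + 76 = 149) plus the double crossovers (23).
RF(s–p) = (149 + 23) / 1500 = 172/1500 = 0.1147 → 11.5 cM.

11.5 cM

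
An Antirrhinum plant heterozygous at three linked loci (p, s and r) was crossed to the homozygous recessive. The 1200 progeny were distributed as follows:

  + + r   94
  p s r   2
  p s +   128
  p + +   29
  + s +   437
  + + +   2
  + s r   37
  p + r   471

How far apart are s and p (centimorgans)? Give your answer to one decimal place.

The two most frequent reciprocal classes, p + r and + s +, are the parental types, so the F1 was p + r / + s +.
The two rarest classes, p s r and + + +, are the double crossovers. Comparing them with the parentals, only the s allele has switched, so s is the middle locus and the order is r – s – p.
Crossovers in the s–p interval produce the single-crossover classes + + r and p s + (94 + 128 = 222) plus the double crossovers (4).
RF(s–p) = (222 + 4) / 1200 = 226/1200 = 0.1883 → 18.8 centimorgans.

18.8 centimorgans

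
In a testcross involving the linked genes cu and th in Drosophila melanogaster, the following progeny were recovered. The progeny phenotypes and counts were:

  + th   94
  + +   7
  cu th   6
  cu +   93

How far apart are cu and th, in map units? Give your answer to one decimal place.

The two most frequent classes, + th (94) and cu + (93), are the parental types, so the F1 was + th / cu +.
The recombinant classes are + + and cu th: 7 + 6 = 13.
Recombination frequency = 13/200 = 0.0650 ≈ 6.5%, i.e. 6.5 map units.

6.5 map units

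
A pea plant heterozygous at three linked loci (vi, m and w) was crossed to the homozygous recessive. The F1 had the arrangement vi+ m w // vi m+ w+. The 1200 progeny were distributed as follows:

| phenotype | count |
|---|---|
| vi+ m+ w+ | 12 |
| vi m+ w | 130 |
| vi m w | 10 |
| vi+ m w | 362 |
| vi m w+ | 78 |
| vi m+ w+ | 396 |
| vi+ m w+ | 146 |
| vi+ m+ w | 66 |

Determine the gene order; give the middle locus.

vi

The two rarest classes, vi m w and vi+ m+ w+, are the double crossovers. Comparing them with the parentals, only the vi allele has switched, so vi is the middle locus and the order is m – vi – w.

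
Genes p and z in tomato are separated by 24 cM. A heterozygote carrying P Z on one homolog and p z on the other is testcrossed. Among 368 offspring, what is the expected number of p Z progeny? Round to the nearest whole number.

A map distance of 24 cM corresponds to a recombination frequency of 0.240.
The F1 is P Z / p z, so p Z is a recombinant gamete class with expected frequency r/2 = 0.240/2 = 0.1200.
Expected number = 0.1200 × 368 = 44.16 ≈ 44.

44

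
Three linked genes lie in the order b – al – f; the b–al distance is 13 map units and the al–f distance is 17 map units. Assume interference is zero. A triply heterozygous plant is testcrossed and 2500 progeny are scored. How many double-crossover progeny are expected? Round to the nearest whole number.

55

Map distances give recombination frequencies of 0.130 and 0.170 for the two intervals.
With no interference, expected double-crossover frequency = 0.130 × 0.170 = 0.02210.
Expected number = 0.02210 × 2500 = 55.25 ≈ 55.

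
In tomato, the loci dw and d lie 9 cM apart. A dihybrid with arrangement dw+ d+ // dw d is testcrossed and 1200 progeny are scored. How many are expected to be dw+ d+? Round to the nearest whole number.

546

A map distance of 9 cM corresponds to a recombination frequency of 0.090.
The F1 is dw+ d+ / dw d, so dw+ d+ is a parental gamete class with expected frequency (1 − r)/2 = 0.910/2 = 0.4550.
Expected number = 0.4550 × 1200 = 546.00 ≈ 546.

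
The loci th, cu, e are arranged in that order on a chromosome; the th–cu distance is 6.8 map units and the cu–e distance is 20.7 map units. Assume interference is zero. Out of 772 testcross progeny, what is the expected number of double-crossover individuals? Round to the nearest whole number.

11

Map distances give recombination frequencies of 0.068 and 0.207 for the two intervals.
With no interference, expected double-crossover frequency = 0.068 × 0.207 = 0.01408.
Expected number = 0.01408 × 772 = 10.87 ≈ 11.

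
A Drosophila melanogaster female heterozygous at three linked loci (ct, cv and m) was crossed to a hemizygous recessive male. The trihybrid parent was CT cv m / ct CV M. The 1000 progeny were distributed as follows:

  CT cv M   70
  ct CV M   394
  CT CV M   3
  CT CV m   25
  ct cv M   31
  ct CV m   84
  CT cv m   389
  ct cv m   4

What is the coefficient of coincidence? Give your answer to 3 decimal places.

The two rarest classes, ct cv m and CT CV M, are the double crossovers. Comparing them with the parentals, only the ct allele has switched, so ct is the middle locus and the order is cv – ct – m.
cv–ct: (56 + 7)/1000 = 0.0630; ct–m: (154 + 7)/1000 = 0.1610.
Expected DCO frequency = 0.0630 × 0.1610 ≈ 0.01014; observed = 7/1000 ≈ 0.00700.
Coefficient of coincidence = 0.00700/0.01014 ≈ 0.690.

0.690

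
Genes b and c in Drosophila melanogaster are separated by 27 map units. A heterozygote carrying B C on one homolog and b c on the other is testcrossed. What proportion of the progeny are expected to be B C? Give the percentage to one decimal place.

A map distance of 27 map units corresponds to a recombination frequency of 0.270.
The F1 is B C / b c, so B C is a parental gamete class with expected frequency (1 − r)/2 = 0.730/2 = 0.3650.
That is 0.3650 = 36.5% of the progeny.

36.5%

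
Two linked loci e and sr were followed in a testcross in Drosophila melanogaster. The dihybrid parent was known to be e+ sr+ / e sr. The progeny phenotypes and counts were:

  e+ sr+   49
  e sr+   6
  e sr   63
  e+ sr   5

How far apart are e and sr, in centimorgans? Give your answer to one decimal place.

The recombinant classes are e+ sr and e sr+: 5 + 6 = 11.
Recombination frequency = 11/123 = 0.0894 ≈ 8.9%, i.e. 8.9 centimorgans.

8.9 centimorgans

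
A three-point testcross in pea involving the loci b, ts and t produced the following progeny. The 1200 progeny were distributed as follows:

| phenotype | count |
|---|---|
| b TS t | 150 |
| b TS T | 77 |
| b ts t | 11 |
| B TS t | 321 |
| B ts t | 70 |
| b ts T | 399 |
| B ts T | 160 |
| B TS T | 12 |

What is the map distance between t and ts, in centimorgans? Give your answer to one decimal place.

14.2 centimorgans

The two most frequent reciprocal classes, b ts T and B TS t, are the parental types, so the F1 was b ts T / B TS t.
The two rarest classes, b ts t and B TS T, are the double crossovers. Comparing them with the parentals, only the t allele has switched, so t is the middle locus and the order is b – t – ts.
Crossovers in the t–ts interval produce the single-crossover classes b TS T and B ts t (77 + 70 = 147) plus the double crossovers (23).
RF(t–ts) = (147 + 23) / 1200 = 170/1200 = 0.1417 → 14.2 centimorgans.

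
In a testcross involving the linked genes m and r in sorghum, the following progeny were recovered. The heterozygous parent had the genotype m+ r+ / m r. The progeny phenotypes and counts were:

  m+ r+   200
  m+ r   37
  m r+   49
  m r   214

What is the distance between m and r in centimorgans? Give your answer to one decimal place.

17.2 centimorgans

The recombinant classes are m+ r and m r+: 37 + 49 = 86.
Recombination frequency = 86/500 = 0.1720 ≈ 17.2%, i.e. 17.2 centimorgans.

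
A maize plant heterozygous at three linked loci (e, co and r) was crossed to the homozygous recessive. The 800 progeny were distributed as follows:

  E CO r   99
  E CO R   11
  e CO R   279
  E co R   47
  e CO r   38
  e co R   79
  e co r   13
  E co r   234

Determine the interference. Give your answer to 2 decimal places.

0.13

The two most frequent reciprocal classes, E co r and e CO R, are the parental types, so the F1 was E co r / e CO R.
The two rarest classes, e co r and E CO R, are the double crossovers. Comparing them with the parentals, only the e allele has switched, so e is the middle locus and the order is r – e – co.
r–e: (85 + 24)/800 = 0.1363; e–co: (178 + 24)/800 = 0.2525.
Expected DCO frequency = 0.1363 × 0.2525 ≈ 0.03442; observed = 24/800 ≈ 0.03000.
Coefficient of coincidence = 0.03000/0.03442 ≈ 0.87; interference = 1 − 0.87 = 0.13.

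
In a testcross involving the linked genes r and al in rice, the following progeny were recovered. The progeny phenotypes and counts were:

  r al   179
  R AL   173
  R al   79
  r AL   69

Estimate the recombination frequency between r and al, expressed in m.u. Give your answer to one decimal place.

29.6 m.u.

The two most frequent classes, R AL (173) and r al (179), are the parental types, so the F1 was R AL / r al.
The recombinant classes are R al and r AL: 79 + 69 = 148.
Recombination frequency = 148/500 = 0.2960 ≈ 29.6%, i.e. 29.6 m.u.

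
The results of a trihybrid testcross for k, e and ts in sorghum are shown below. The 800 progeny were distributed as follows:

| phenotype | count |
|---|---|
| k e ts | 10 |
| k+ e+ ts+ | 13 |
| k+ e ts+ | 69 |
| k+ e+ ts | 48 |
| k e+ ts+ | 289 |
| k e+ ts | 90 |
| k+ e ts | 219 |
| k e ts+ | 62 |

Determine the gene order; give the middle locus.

The two most frequent reciprocal classes, k+ e ts and k e+ ts+, are the parental types, so the F1 was k+ e ts / k e+ ts+.
The two rarest classes, k e ts and k+ e+ ts+, are the double crossovers. Comparing them with the parentals, only the k allele has switched, so k is the middle locus and the order is e – k – ts.

k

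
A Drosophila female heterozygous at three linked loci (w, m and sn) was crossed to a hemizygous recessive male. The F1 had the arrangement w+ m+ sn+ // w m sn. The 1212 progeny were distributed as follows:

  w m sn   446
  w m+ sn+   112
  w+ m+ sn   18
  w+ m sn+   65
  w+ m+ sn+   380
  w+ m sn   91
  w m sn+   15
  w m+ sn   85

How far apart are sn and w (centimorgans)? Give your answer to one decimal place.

The two rarest classes, w+ m+ sn and w m sn+, are the double crossovers. Comparing them with the parentals, only the sn allele has switched, so sn is the middle locus and the order is m – sn – w.
Crossovers in the sn–w interval produce the single-crossover classes w m+ sn+ and w+ m sn (112 + 91 = 203) plus the double crossovers (33).
RF(sn–w) = (203 + 33) / 1212 = 236/1212 = 0.1947 → 19.5 centimorgans.

19.5 centimorgans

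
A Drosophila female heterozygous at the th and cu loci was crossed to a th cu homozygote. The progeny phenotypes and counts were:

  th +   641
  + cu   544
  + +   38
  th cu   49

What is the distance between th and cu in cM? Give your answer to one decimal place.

6.8 cM

The two most frequent classes, + cu (544) and th + (641), are the parental types, so the F1 was + cu / th +.
The recombinant classes are + + and th cu: 38 + 49 = 87.
Recombination frequency = 87/1272 = 0.0684 ≈ 6.8%, i.e. 6.8 cM.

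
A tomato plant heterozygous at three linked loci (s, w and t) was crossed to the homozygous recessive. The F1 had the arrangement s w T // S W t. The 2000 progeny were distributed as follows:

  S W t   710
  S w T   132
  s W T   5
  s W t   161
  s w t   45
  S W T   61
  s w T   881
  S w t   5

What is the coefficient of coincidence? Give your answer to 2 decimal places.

0.57

The two rarest classes, s W T and S w t, are the double crossovers. Comparing them with the parentals, only the w allele has switched, so w is the middle locus and the order is s – w – t.
s–w: (293 + 10)/2000 = 0.1515; w–t: (106 + 10)/2000 = 0.0580.
Expected DCO frequency = 0.1515 × 0.0580 ≈ 0.00879; observed = 10/2000 ≈ 0.00500.
Coefficient of coincidence = 0.00500/0.00879 ≈ 0.57.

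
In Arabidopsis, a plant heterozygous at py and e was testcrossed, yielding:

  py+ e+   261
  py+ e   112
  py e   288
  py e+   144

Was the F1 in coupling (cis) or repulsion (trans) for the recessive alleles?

The two most frequent classes are py+ e+ (261) and py e (288); these are the parental (non-recombinant) types.
So the F1 carried py+ e+ on one chromosome and py e on the other — the recessive alleles are on the same chromosome (cis / coupling).

cis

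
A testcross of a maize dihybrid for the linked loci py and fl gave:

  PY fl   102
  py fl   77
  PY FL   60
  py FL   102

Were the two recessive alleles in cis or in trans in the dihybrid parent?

The two most frequent classes are PY fl (102) and py FL (102); these are the parental (non-recombinant) types.
So the F1 carried PY fl on one chromosome and py FL on the other — the recessive alleles are on opposite chromosomes (trans / repulsion).

trans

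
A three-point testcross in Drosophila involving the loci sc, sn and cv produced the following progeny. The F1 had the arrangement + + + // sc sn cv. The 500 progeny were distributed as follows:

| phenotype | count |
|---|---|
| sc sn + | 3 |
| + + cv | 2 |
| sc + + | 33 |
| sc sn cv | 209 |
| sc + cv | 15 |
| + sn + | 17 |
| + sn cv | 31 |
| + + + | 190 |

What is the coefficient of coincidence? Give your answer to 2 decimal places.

0.98

The two rarest classes, + + cv and sc sn +, are the double crossovers. Comparing them with the parentals, only the cv allele has switched, so cv is the middle locus and the order is sn – cv – sc.
sn–cv: (32 + 5)/500 = 0.0740; cv–sc: (64 + 5)/500 = 0.1380.
Expected DCO frequency = 0.0740 × 0.1380 ≈ 0.01021; observed = 5/500 ≈ 0.01000.
Coefficient of coincidence = 0.01000/0.01021 ≈ 0.98.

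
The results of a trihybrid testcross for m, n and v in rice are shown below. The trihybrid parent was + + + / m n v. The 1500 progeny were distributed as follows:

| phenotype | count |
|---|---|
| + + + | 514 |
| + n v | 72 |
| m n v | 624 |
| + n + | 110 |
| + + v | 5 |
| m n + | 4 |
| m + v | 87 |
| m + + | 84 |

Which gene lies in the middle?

v

The two rarest classes, + + v and m n +, are the double crossovers. Comparing them with the parentals, only the v allele has switched, so v is the middle locus and the order is m – v – n.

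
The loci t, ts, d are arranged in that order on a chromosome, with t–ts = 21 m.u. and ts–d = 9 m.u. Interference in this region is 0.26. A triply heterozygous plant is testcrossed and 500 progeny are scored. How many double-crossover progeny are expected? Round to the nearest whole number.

Map distances give recombination frequencies of 0.210 and 0.090 for the two intervals.
With interference 0.26 (so coincidence = 0.74), expected double-crossover frequency = 0.210 × 0.090 × 0.74 = 0.01399.
Expected number = 0.01399 × 500 = 6.99 ≈ 7.

7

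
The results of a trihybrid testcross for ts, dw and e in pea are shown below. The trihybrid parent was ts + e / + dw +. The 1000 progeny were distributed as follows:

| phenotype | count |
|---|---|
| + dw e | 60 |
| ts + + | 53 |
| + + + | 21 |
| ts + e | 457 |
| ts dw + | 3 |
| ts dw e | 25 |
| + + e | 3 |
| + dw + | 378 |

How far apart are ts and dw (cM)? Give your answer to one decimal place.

The two rarest classes, + + e and ts dw +, are the double crossovers. Comparing them with the parentals, only the ts allele has switched, so ts is the middle locus and the order is e – ts – dw.
Crossovers in the ts–dw interval produce the single-crossover classes ts dw e and + + + (25 + 21 = 46) plus the double crossovers (6).
RF(ts–dw) = (46 + 6) / 1000 = 52/1000 = 0.0520 → 5.2 cM.

5.2 cM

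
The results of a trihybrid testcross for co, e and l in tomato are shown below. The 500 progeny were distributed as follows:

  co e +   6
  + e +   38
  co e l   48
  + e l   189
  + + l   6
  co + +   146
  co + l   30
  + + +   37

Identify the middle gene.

e

The two most frequent reciprocal classes, co + + and + e l, are the parental types, so the F1 was co + + / + e l.
The two rarest classes, co e + and + + l, are the double crossovers. Comparing them with the parentals, only the e allele has switched, so e is the middle locus and the order is l – e – co.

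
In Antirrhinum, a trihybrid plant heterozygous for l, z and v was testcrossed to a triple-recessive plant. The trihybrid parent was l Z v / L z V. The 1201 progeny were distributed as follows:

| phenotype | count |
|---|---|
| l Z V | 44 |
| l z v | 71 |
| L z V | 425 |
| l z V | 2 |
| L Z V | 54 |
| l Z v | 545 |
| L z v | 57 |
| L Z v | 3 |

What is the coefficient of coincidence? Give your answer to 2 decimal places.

The two rarest classes, L Z v and l z V, are the double crossovers. Comparing them with the parentals, only the l allele has switched, so l is the middle locus and the order is z – l – v.
z–l: (125 + 5)/1201 = 0.1082; l–v: (101 + 5)/1201 = 0.0883.
Expected DCO frequency = 0.1082 × 0.0883 ≈ 0.00955; observed = 5/1201 ≈ 0.00416.
Coefficient of coincidence = 0.00416/0.00955 ≈ 0.44.

0.44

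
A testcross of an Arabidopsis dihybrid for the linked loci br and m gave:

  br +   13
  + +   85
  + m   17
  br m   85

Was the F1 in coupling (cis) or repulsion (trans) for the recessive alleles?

cis

The two most frequent classes are + + (85) and br m (85); these are the parental (non-recombinant) types.
So the F1 carried + + on one chromosome and br m on the other — the recessive alleles are on the same chromosome (cis / coupling).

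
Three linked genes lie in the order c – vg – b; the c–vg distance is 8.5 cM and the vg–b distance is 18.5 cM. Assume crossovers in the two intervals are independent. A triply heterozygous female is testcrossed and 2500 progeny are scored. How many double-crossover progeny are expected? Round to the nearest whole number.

39

Map distances give recombination frequencies of 0.085 and 0.185 for the two intervals.
With no interference, expected double-crossover frequency = 0.085 × 0.185 = 0.01572.
Expected number = 0.01572 × 2500 = 39.31 ≈ 39.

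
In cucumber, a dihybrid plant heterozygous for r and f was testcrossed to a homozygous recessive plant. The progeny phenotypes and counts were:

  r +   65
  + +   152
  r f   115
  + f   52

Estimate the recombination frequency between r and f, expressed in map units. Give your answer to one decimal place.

The two most frequent classes, + + (152) and r f (115), are the parental types, so the F1 was + + / r f.
The recombinant classes are + f and r +: 52 + 65 = 117.
Recombination frequency = 117/384 = 0.3047 ≈ 30.5%, i.e. 30.5 map units.

30.5 map units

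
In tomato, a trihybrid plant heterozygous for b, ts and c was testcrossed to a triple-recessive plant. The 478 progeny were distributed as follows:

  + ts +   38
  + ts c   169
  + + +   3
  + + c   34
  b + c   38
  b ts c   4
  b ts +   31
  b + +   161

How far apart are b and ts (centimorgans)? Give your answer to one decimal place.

The two most frequent reciprocal classes, + ts c and b + +, are the parental types, so the F1 was + ts c / b + +.
The two rarest classes, b ts c and + + +, are the double crossovers. Comparing them with the parentals, only the b allele has switched, so b is the middle locus and the order is c – b – ts.
Crossovers in the b–ts interval produce the single-crossover classes + + c and b ts + (34 + 31 = 65) plus the double crossovers (7).
RF(b–ts) = (65 + 7) / 478 = 72/478 = 0.1506 → 15.1 centimorgans.

15.1 centimorgans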